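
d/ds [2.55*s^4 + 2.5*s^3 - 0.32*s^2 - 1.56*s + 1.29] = 10.2*s^3 + 7.5*s^2 - 0.64*s - 1.56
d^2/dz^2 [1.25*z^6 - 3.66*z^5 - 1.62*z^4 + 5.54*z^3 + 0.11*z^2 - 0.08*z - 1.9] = 37.5*z^4 - 73.2*z^3 - 19.44*z^2 + 33.24*z + 0.22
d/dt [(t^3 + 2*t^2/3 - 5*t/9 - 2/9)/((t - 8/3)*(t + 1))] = (9*t^2 - 48*t + 10)/(9*t^2 - 48*t + 64)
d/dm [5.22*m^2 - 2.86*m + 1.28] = 10.44*m - 2.86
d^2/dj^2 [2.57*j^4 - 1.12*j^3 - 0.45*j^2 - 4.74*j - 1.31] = 30.84*j^2 - 6.72*j - 0.9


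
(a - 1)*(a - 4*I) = a^2 - a - 4*I*a + 4*I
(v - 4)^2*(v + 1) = v^3 - 7*v^2 + 8*v + 16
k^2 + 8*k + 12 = (k + 2)*(k + 6)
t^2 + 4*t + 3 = (t + 1)*(t + 3)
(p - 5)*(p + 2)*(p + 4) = p^3 + p^2 - 22*p - 40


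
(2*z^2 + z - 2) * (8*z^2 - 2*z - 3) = 16*z^4 + 4*z^3 - 24*z^2 + z + 6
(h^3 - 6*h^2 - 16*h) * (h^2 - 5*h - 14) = h^5 - 11*h^4 + 164*h^2 + 224*h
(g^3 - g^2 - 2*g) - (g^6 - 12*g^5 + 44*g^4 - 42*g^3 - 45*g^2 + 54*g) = -g^6 + 12*g^5 - 44*g^4 + 43*g^3 + 44*g^2 - 56*g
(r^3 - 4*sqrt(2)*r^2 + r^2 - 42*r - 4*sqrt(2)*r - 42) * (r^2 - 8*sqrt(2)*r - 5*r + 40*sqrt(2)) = r^5 - 12*sqrt(2)*r^4 - 4*r^4 + 17*r^3 + 48*sqrt(2)*r^3 - 88*r^2 + 396*sqrt(2)*r^2 - 1344*sqrt(2)*r - 110*r - 1680*sqrt(2)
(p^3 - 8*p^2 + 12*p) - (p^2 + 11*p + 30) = p^3 - 9*p^2 + p - 30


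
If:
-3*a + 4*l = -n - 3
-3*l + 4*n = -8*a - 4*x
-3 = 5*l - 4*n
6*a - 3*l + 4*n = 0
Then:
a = -11/50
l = -21/25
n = -3/10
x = 11/100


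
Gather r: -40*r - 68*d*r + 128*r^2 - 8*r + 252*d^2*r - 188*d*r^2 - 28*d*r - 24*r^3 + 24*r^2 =-24*r^3 + r^2*(152 - 188*d) + r*(252*d^2 - 96*d - 48)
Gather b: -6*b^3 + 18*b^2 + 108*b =-6*b^3 + 18*b^2 + 108*b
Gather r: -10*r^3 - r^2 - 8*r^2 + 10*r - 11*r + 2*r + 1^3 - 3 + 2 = -10*r^3 - 9*r^2 + r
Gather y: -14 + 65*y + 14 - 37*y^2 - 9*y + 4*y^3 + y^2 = 4*y^3 - 36*y^2 + 56*y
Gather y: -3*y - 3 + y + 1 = -2*y - 2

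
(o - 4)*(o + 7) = o^2 + 3*o - 28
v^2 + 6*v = v*(v + 6)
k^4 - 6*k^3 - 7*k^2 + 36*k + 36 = (k - 6)*(k - 3)*(k + 1)*(k + 2)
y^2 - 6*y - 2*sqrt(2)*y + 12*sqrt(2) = (y - 6)*(y - 2*sqrt(2))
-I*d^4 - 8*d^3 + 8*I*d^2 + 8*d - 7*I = (d + 1)*(d - 7*I)*(d - I)*(-I*d + I)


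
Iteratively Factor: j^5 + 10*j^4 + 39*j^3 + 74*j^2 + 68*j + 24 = (j + 2)*(j^4 + 8*j^3 + 23*j^2 + 28*j + 12) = (j + 1)*(j + 2)*(j^3 + 7*j^2 + 16*j + 12) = (j + 1)*(j + 2)^2*(j^2 + 5*j + 6) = (j + 1)*(j + 2)^2*(j + 3)*(j + 2)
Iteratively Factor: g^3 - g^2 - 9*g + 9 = (g - 1)*(g^2 - 9) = (g - 3)*(g - 1)*(g + 3)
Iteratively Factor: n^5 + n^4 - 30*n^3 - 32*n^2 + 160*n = (n - 5)*(n^4 + 6*n^3 - 32*n) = n*(n - 5)*(n^3 + 6*n^2 - 32) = n*(n - 5)*(n - 2)*(n^2 + 8*n + 16) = n*(n - 5)*(n - 2)*(n + 4)*(n + 4)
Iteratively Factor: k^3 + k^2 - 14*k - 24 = (k + 2)*(k^2 - k - 12) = (k + 2)*(k + 3)*(k - 4)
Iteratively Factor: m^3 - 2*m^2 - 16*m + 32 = (m - 2)*(m^2 - 16) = (m - 4)*(m - 2)*(m + 4)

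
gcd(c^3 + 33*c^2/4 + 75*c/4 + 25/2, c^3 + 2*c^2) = c + 2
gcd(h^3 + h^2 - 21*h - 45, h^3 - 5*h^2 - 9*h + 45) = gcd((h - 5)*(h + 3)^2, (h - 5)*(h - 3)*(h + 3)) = h^2 - 2*h - 15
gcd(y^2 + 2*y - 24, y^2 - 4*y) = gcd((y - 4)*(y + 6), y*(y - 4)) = y - 4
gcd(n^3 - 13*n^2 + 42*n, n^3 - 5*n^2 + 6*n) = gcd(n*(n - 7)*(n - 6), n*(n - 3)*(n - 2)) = n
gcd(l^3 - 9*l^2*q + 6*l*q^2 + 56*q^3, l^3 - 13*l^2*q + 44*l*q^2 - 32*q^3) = -l + 4*q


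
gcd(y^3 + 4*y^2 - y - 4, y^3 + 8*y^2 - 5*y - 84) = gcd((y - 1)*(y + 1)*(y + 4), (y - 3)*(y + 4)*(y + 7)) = y + 4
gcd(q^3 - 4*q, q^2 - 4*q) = q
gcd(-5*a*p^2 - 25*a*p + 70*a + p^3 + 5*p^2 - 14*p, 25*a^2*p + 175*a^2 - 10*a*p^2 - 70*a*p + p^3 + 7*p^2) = -5*a*p - 35*a + p^2 + 7*p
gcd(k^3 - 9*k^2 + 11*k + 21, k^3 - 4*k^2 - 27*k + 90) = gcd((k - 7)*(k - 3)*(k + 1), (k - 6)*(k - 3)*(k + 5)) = k - 3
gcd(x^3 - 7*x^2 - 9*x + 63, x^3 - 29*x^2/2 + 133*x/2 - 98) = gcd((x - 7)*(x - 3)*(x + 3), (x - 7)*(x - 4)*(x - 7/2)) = x - 7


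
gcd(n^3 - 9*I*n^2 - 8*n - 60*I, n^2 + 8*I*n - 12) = n + 2*I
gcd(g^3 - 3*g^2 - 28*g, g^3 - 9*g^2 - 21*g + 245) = g - 7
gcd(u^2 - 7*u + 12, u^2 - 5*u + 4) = u - 4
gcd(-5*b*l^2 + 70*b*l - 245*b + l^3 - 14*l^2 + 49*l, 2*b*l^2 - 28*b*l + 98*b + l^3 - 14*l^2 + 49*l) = l^2 - 14*l + 49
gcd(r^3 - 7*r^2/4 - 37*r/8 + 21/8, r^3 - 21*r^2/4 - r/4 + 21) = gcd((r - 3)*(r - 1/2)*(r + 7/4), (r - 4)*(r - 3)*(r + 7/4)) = r^2 - 5*r/4 - 21/4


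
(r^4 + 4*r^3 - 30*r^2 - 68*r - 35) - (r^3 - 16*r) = r^4 + 3*r^3 - 30*r^2 - 52*r - 35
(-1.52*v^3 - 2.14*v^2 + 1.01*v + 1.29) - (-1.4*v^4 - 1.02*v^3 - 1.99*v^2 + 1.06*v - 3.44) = 1.4*v^4 - 0.5*v^3 - 0.15*v^2 - 0.05*v + 4.73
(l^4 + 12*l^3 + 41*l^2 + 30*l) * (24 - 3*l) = -3*l^5 - 12*l^4 + 165*l^3 + 894*l^2 + 720*l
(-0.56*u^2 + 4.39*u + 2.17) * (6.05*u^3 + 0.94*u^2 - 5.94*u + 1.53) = -3.388*u^5 + 26.0331*u^4 + 20.5815*u^3 - 24.8936*u^2 - 6.1731*u + 3.3201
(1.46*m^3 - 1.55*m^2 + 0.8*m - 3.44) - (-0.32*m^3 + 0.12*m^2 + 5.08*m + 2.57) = 1.78*m^3 - 1.67*m^2 - 4.28*m - 6.01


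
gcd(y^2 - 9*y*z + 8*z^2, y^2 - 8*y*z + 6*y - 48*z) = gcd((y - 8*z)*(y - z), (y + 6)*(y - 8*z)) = y - 8*z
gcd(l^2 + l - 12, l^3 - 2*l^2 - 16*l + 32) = l + 4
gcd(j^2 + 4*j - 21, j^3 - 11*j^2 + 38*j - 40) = 1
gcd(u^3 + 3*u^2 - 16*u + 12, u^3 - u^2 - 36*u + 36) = u^2 + 5*u - 6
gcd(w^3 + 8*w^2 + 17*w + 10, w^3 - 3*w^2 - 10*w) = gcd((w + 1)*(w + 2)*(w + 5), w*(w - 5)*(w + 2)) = w + 2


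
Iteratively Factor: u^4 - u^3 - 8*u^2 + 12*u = (u + 3)*(u^3 - 4*u^2 + 4*u) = u*(u + 3)*(u^2 - 4*u + 4) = u*(u - 2)*(u + 3)*(u - 2)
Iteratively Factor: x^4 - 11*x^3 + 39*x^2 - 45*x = (x - 3)*(x^3 - 8*x^2 + 15*x) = (x - 5)*(x - 3)*(x^2 - 3*x) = (x - 5)*(x - 3)^2*(x)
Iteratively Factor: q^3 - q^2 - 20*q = (q)*(q^2 - q - 20) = q*(q + 4)*(q - 5)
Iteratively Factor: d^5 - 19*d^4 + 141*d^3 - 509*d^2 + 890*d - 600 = (d - 3)*(d^4 - 16*d^3 + 93*d^2 - 230*d + 200) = (d - 3)*(d - 2)*(d^3 - 14*d^2 + 65*d - 100) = (d - 5)*(d - 3)*(d - 2)*(d^2 - 9*d + 20) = (d - 5)*(d - 4)*(d - 3)*(d - 2)*(d - 5)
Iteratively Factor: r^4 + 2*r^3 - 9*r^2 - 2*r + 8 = (r - 1)*(r^3 + 3*r^2 - 6*r - 8) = (r - 1)*(r + 4)*(r^2 - r - 2) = (r - 2)*(r - 1)*(r + 4)*(r + 1)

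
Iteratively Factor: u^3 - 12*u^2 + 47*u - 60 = (u - 4)*(u^2 - 8*u + 15) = (u - 4)*(u - 3)*(u - 5)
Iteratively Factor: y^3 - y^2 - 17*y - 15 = (y + 3)*(y^2 - 4*y - 5) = (y + 1)*(y + 3)*(y - 5)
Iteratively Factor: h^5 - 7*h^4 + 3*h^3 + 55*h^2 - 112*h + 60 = (h - 2)*(h^4 - 5*h^3 - 7*h^2 + 41*h - 30) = (h - 2)*(h - 1)*(h^3 - 4*h^2 - 11*h + 30) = (h - 5)*(h - 2)*(h - 1)*(h^2 + h - 6) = (h - 5)*(h - 2)^2*(h - 1)*(h + 3)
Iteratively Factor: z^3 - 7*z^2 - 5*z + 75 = (z - 5)*(z^2 - 2*z - 15) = (z - 5)^2*(z + 3)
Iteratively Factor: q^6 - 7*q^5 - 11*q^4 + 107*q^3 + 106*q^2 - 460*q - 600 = (q - 5)*(q^5 - 2*q^4 - 21*q^3 + 2*q^2 + 116*q + 120) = (q - 5)^2*(q^4 + 3*q^3 - 6*q^2 - 28*q - 24) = (q - 5)^2*(q + 2)*(q^3 + q^2 - 8*q - 12) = (q - 5)^2*(q + 2)^2*(q^2 - q - 6) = (q - 5)^2*(q - 3)*(q + 2)^2*(q + 2)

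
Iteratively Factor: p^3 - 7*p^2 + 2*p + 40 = (p - 5)*(p^2 - 2*p - 8) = (p - 5)*(p - 4)*(p + 2)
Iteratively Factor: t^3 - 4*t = (t)*(t^2 - 4) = t*(t - 2)*(t + 2)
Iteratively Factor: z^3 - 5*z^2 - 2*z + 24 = (z - 4)*(z^2 - z - 6) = (z - 4)*(z - 3)*(z + 2)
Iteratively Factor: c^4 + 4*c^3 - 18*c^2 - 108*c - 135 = (c + 3)*(c^3 + c^2 - 21*c - 45) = (c + 3)^2*(c^2 - 2*c - 15) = (c - 5)*(c + 3)^2*(c + 3)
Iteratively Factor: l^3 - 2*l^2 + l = (l - 1)*(l^2 - l) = l*(l - 1)*(l - 1)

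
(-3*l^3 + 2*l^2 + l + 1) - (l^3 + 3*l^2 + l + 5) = -4*l^3 - l^2 - 4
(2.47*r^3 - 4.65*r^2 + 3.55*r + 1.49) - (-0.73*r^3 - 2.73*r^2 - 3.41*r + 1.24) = 3.2*r^3 - 1.92*r^2 + 6.96*r + 0.25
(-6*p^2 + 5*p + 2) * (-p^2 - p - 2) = 6*p^4 + p^3 + 5*p^2 - 12*p - 4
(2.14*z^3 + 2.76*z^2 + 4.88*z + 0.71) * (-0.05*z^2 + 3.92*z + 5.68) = -0.107*z^5 + 8.2508*z^4 + 22.7304*z^3 + 34.7709*z^2 + 30.5016*z + 4.0328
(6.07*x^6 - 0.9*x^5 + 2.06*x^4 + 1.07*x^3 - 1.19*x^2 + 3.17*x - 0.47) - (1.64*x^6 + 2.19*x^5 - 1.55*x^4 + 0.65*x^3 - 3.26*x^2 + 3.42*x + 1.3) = 4.43*x^6 - 3.09*x^5 + 3.61*x^4 + 0.42*x^3 + 2.07*x^2 - 0.25*x - 1.77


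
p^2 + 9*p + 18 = (p + 3)*(p + 6)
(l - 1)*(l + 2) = l^2 + l - 2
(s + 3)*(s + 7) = s^2 + 10*s + 21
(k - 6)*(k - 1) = k^2 - 7*k + 6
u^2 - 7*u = u*(u - 7)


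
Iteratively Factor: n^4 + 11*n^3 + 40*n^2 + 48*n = (n + 4)*(n^3 + 7*n^2 + 12*n) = n*(n + 4)*(n^2 + 7*n + 12) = n*(n + 4)^2*(n + 3)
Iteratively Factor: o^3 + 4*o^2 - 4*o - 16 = (o + 4)*(o^2 - 4) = (o - 2)*(o + 4)*(o + 2)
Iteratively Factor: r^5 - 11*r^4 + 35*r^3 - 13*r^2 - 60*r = (r - 4)*(r^4 - 7*r^3 + 7*r^2 + 15*r) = (r - 4)*(r + 1)*(r^3 - 8*r^2 + 15*r) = (r - 5)*(r - 4)*(r + 1)*(r^2 - 3*r) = r*(r - 5)*(r - 4)*(r + 1)*(r - 3)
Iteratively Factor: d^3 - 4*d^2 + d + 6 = (d + 1)*(d^2 - 5*d + 6) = (d - 2)*(d + 1)*(d - 3)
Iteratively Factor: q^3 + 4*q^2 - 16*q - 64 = (q - 4)*(q^2 + 8*q + 16) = (q - 4)*(q + 4)*(q + 4)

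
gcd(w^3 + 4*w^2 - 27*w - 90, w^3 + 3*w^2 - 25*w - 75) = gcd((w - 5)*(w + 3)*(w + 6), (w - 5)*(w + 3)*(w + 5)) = w^2 - 2*w - 15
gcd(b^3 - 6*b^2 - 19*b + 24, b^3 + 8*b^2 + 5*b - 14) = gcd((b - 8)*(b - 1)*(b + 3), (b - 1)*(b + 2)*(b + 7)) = b - 1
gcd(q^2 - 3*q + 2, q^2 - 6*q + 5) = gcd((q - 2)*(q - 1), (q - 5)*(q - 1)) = q - 1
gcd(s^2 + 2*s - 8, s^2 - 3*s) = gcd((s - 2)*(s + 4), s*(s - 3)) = 1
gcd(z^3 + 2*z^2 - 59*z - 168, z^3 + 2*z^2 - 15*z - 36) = z + 3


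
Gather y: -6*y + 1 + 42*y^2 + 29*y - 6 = 42*y^2 + 23*y - 5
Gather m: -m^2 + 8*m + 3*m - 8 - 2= -m^2 + 11*m - 10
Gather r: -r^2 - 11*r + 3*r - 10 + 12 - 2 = -r^2 - 8*r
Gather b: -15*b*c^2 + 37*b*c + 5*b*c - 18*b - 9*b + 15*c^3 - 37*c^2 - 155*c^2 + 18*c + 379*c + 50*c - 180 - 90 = b*(-15*c^2 + 42*c - 27) + 15*c^3 - 192*c^2 + 447*c - 270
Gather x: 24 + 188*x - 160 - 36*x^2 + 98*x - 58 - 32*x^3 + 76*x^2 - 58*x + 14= -32*x^3 + 40*x^2 + 228*x - 180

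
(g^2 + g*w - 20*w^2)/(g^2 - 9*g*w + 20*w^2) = (-g - 5*w)/(-g + 5*w)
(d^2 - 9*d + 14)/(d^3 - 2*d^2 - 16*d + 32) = (d - 7)/(d^2 - 16)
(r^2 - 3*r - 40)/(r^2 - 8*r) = (r + 5)/r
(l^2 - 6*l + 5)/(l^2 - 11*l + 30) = (l - 1)/(l - 6)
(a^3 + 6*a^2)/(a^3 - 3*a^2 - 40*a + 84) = a^2/(a^2 - 9*a + 14)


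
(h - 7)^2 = h^2 - 14*h + 49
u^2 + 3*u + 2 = (u + 1)*(u + 2)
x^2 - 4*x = x*(x - 4)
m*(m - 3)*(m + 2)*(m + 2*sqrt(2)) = m^4 - m^3 + 2*sqrt(2)*m^3 - 6*m^2 - 2*sqrt(2)*m^2 - 12*sqrt(2)*m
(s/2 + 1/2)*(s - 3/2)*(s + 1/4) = s^3/2 - s^2/8 - 13*s/16 - 3/16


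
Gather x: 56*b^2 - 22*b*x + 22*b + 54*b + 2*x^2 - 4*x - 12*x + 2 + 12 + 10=56*b^2 + 76*b + 2*x^2 + x*(-22*b - 16) + 24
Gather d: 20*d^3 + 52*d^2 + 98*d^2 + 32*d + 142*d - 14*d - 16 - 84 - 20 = 20*d^3 + 150*d^2 + 160*d - 120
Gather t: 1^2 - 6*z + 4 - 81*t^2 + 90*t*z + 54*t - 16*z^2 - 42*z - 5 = -81*t^2 + t*(90*z + 54) - 16*z^2 - 48*z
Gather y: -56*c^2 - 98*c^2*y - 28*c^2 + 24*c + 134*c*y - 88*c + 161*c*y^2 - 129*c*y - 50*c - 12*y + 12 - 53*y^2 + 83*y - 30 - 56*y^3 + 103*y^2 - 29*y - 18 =-84*c^2 - 114*c - 56*y^3 + y^2*(161*c + 50) + y*(-98*c^2 + 5*c + 42) - 36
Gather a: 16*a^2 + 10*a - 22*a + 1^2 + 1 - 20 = 16*a^2 - 12*a - 18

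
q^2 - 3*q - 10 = (q - 5)*(q + 2)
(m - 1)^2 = m^2 - 2*m + 1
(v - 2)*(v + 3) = v^2 + v - 6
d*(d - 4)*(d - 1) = d^3 - 5*d^2 + 4*d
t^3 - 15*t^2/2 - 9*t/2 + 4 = (t - 8)*(t - 1/2)*(t + 1)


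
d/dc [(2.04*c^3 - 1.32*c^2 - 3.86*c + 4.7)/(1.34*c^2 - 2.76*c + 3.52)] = (2.7336*c^4 - 11.2608*c^3 + 30.358*c^2 - 21.8888*c - 0.6152)/(1.7956*c^4 - 7.3968*c^3 + 17.0512*c^2 - 19.4304*c + 12.3904)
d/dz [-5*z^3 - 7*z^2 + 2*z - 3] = -15*z^2 - 14*z + 2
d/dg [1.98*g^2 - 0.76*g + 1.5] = 3.96*g - 0.76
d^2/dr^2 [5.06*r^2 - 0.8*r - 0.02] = 10.1200000000000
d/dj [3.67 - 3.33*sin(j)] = -3.33*cos(j)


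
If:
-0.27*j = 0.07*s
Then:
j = -0.259259259259259*s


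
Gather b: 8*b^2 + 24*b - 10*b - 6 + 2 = 8*b^2 + 14*b - 4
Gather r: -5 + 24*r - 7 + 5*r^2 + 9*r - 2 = 5*r^2 + 33*r - 14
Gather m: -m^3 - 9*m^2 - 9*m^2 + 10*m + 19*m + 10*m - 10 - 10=-m^3 - 18*m^2 + 39*m - 20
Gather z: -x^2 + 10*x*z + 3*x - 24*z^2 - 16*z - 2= -x^2 + 3*x - 24*z^2 + z*(10*x - 16) - 2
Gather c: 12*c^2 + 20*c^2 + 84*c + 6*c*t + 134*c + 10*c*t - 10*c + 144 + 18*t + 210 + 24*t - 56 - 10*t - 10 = 32*c^2 + c*(16*t + 208) + 32*t + 288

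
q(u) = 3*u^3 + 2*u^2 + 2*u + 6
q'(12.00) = 1346.00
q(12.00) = 5502.00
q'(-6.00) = 302.00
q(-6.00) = -582.00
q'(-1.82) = 24.53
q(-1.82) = -9.10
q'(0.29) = 3.92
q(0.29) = 6.82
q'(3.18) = 105.73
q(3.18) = 129.06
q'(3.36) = 117.05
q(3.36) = 149.10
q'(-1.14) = 9.14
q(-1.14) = 1.87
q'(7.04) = 476.21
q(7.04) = 1165.94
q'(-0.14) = 1.62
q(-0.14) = 5.75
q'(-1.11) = 8.65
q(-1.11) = 2.14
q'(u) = 9*u^2 + 4*u + 2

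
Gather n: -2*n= -2*n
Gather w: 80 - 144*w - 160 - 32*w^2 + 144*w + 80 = -32*w^2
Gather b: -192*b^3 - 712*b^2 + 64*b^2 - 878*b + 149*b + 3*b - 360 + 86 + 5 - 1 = -192*b^3 - 648*b^2 - 726*b - 270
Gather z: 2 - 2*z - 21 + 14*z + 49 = 12*z + 30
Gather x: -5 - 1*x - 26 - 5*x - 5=-6*x - 36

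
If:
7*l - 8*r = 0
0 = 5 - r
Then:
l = 40/7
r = 5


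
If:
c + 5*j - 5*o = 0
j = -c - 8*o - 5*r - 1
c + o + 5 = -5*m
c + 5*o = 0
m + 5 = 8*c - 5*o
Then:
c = 100/229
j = -40/229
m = -245/229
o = -20/229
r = -129/1145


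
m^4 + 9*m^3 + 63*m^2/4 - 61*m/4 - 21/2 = (m - 1)*(m + 1/2)*(m + 7/2)*(m + 6)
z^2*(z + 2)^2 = z^4 + 4*z^3 + 4*z^2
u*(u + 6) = u^2 + 6*u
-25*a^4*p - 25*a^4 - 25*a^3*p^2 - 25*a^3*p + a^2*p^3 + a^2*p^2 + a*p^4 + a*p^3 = (-5*a + p)*(a + p)*(5*a + p)*(a*p + a)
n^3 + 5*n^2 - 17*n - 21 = (n - 3)*(n + 1)*(n + 7)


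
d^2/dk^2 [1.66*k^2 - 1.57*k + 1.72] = 3.32000000000000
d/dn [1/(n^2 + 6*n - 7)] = 2*(-n - 3)/(n^2 + 6*n - 7)^2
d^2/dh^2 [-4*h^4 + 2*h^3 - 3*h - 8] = 12*h*(1 - 4*h)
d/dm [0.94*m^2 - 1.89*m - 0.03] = 1.88*m - 1.89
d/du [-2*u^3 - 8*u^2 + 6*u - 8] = -6*u^2 - 16*u + 6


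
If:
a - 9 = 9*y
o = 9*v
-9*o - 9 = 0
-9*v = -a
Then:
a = -1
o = -1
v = -1/9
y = -10/9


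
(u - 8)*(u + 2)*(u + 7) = u^3 + u^2 - 58*u - 112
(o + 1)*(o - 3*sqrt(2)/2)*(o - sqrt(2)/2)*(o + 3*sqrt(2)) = o^4 + o^3 + sqrt(2)*o^3 - 21*o^2/2 + sqrt(2)*o^2 - 21*o/2 + 9*sqrt(2)*o/2 + 9*sqrt(2)/2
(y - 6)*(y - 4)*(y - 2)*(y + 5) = y^4 - 7*y^3 - 16*y^2 + 172*y - 240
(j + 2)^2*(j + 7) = j^3 + 11*j^2 + 32*j + 28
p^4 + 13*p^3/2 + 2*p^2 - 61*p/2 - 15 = (p - 2)*(p + 1/2)*(p + 3)*(p + 5)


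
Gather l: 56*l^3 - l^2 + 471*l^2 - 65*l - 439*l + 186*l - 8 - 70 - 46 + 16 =56*l^3 + 470*l^2 - 318*l - 108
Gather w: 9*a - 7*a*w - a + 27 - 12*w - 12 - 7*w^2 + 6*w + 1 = 8*a - 7*w^2 + w*(-7*a - 6) + 16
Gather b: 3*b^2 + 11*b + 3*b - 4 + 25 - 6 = 3*b^2 + 14*b + 15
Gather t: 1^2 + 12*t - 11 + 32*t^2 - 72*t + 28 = 32*t^2 - 60*t + 18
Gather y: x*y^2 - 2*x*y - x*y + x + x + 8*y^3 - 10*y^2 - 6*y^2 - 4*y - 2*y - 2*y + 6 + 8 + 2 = 2*x + 8*y^3 + y^2*(x - 16) + y*(-3*x - 8) + 16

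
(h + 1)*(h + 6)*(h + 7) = h^3 + 14*h^2 + 55*h + 42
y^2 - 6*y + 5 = (y - 5)*(y - 1)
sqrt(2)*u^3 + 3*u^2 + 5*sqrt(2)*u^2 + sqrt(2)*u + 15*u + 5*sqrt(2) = (u + 5)*(u + sqrt(2))*(sqrt(2)*u + 1)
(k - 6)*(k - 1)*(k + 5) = k^3 - 2*k^2 - 29*k + 30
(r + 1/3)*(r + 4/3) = r^2 + 5*r/3 + 4/9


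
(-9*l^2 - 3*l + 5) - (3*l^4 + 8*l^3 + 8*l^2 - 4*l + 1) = -3*l^4 - 8*l^3 - 17*l^2 + l + 4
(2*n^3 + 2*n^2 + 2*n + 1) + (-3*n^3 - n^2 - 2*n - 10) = -n^3 + n^2 - 9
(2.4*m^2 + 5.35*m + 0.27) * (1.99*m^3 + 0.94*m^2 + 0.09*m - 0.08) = 4.776*m^5 + 12.9025*m^4 + 5.7823*m^3 + 0.5433*m^2 - 0.4037*m - 0.0216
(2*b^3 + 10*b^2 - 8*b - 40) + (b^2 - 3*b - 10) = 2*b^3 + 11*b^2 - 11*b - 50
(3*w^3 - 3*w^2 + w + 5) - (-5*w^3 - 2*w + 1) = 8*w^3 - 3*w^2 + 3*w + 4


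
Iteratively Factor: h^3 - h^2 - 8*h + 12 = (h - 2)*(h^2 + h - 6) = (h - 2)^2*(h + 3)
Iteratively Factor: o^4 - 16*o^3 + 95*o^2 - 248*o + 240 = (o - 3)*(o^3 - 13*o^2 + 56*o - 80) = (o - 4)*(o - 3)*(o^2 - 9*o + 20) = (o - 4)^2*(o - 3)*(o - 5)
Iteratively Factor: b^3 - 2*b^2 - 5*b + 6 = (b - 3)*(b^2 + b - 2) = (b - 3)*(b + 2)*(b - 1)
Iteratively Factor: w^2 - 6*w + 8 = (w - 2)*(w - 4)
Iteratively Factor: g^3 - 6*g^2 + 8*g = (g)*(g^2 - 6*g + 8) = g*(g - 2)*(g - 4)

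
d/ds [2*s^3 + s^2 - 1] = 2*s*(3*s + 1)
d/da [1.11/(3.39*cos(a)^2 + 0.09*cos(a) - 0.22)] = (7.5258*cos(a) + 0.0999)*sin(a)/(3.39*cos(a)^2 + 0.09*cos(a) - 0.22)^2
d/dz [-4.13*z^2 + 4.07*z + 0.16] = 4.07 - 8.26*z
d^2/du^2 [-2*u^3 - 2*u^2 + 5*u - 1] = -12*u - 4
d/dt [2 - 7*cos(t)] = 7*sin(t)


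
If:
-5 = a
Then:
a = -5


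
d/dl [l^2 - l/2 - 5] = 2*l - 1/2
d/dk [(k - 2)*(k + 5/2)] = 2*k + 1/2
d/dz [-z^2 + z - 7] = 1 - 2*z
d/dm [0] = 0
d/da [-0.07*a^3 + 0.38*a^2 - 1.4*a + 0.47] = -0.21*a^2 + 0.76*a - 1.4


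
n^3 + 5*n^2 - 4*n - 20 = (n - 2)*(n + 2)*(n + 5)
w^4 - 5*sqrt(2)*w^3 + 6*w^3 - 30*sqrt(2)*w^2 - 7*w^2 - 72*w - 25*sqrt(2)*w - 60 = (w + 1)*(w + 5)*(w - 6*sqrt(2))*(w + sqrt(2))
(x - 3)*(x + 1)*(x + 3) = x^3 + x^2 - 9*x - 9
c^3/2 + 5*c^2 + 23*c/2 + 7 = (c/2 + 1)*(c + 1)*(c + 7)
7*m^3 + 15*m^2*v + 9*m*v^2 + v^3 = (m + v)^2*(7*m + v)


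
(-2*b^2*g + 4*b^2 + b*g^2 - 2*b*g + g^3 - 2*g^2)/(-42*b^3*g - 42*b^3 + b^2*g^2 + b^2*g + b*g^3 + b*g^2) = (-2*b^2*g + 4*b^2 + b*g^2 - 2*b*g + g^3 - 2*g^2)/(b*(-42*b^2*g - 42*b^2 + b*g^2 + b*g + g^3 + g^2))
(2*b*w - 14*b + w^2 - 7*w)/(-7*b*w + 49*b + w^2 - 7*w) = (2*b + w)/(-7*b + w)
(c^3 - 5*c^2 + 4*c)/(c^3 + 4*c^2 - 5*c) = (c - 4)/(c + 5)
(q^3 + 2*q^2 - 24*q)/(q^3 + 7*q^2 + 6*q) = (q - 4)/(q + 1)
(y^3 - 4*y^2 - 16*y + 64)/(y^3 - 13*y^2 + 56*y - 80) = (y + 4)/(y - 5)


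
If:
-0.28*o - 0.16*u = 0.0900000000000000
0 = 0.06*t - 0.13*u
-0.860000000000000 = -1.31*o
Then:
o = 0.66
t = -3.71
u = -1.71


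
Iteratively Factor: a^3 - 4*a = (a + 2)*(a^2 - 2*a) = (a - 2)*(a + 2)*(a)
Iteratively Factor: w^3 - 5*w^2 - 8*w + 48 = (w - 4)*(w^2 - w - 12) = (w - 4)^2*(w + 3)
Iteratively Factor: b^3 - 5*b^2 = (b)*(b^2 - 5*b) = b*(b - 5)*(b)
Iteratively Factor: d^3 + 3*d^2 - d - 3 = (d - 1)*(d^2 + 4*d + 3) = (d - 1)*(d + 1)*(d + 3)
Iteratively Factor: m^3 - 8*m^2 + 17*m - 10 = (m - 2)*(m^2 - 6*m + 5) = (m - 5)*(m - 2)*(m - 1)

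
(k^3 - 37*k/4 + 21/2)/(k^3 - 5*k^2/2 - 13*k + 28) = (k - 3/2)/(k - 4)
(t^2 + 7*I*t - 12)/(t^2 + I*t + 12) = (t + 3*I)/(t - 3*I)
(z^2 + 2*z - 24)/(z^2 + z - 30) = (z - 4)/(z - 5)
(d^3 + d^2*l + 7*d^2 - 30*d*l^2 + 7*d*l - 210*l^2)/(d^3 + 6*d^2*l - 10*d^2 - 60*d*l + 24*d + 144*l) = (d^2 - 5*d*l + 7*d - 35*l)/(d^2 - 10*d + 24)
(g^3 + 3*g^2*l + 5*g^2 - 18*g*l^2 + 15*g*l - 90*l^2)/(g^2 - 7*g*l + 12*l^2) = (g^2 + 6*g*l + 5*g + 30*l)/(g - 4*l)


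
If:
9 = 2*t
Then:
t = 9/2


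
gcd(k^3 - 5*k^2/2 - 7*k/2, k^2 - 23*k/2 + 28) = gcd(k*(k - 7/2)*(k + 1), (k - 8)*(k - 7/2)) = k - 7/2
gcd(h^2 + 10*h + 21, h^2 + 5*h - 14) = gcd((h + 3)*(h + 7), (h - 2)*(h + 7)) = h + 7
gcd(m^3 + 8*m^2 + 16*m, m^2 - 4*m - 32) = m + 4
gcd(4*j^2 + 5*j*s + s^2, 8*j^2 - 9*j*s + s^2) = 1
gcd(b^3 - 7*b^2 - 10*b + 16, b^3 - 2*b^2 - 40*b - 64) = b^2 - 6*b - 16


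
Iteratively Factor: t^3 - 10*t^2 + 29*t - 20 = (t - 5)*(t^2 - 5*t + 4) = (t - 5)*(t - 4)*(t - 1)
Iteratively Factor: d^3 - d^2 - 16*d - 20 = (d + 2)*(d^2 - 3*d - 10) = (d - 5)*(d + 2)*(d + 2)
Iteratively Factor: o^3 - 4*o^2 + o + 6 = (o - 3)*(o^2 - o - 2) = (o - 3)*(o + 1)*(o - 2)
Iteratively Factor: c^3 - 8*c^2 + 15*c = (c - 3)*(c^2 - 5*c) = c*(c - 3)*(c - 5)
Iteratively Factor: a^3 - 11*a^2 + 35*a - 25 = (a - 5)*(a^2 - 6*a + 5) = (a - 5)^2*(a - 1)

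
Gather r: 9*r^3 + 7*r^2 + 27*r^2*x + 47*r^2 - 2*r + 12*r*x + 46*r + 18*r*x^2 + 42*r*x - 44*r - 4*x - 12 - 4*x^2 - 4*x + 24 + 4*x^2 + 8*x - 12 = 9*r^3 + r^2*(27*x + 54) + r*(18*x^2 + 54*x)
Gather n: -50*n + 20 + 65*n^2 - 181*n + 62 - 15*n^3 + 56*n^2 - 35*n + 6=-15*n^3 + 121*n^2 - 266*n + 88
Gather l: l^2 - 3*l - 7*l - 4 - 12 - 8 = l^2 - 10*l - 24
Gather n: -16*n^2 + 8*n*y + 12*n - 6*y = -16*n^2 + n*(8*y + 12) - 6*y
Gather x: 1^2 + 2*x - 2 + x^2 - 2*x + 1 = x^2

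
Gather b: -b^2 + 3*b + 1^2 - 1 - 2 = -b^2 + 3*b - 2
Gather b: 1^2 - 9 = -8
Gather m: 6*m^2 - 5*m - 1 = 6*m^2 - 5*m - 1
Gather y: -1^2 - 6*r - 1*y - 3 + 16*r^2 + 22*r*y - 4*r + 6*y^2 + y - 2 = 16*r^2 + 22*r*y - 10*r + 6*y^2 - 6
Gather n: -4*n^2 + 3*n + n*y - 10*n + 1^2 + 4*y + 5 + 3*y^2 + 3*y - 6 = -4*n^2 + n*(y - 7) + 3*y^2 + 7*y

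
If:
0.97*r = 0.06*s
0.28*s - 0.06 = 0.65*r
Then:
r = 0.02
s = 0.25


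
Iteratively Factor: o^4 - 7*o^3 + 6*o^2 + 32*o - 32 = (o + 2)*(o^3 - 9*o^2 + 24*o - 16) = (o - 4)*(o + 2)*(o^2 - 5*o + 4) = (o - 4)*(o - 1)*(o + 2)*(o - 4)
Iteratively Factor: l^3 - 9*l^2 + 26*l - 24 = (l - 4)*(l^2 - 5*l + 6) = (l - 4)*(l - 3)*(l - 2)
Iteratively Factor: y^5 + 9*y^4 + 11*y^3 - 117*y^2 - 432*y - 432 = (y - 4)*(y^4 + 13*y^3 + 63*y^2 + 135*y + 108) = (y - 4)*(y + 3)*(y^3 + 10*y^2 + 33*y + 36) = (y - 4)*(y + 3)^2*(y^2 + 7*y + 12) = (y - 4)*(y + 3)^2*(y + 4)*(y + 3)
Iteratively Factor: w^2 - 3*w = (w - 3)*(w)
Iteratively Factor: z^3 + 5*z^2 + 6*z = (z + 3)*(z^2 + 2*z) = z*(z + 3)*(z + 2)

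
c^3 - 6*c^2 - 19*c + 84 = (c - 7)*(c - 3)*(c + 4)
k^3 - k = k*(k - 1)*(k + 1)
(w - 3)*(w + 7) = w^2 + 4*w - 21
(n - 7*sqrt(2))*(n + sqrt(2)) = n^2 - 6*sqrt(2)*n - 14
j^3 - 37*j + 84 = (j - 4)*(j - 3)*(j + 7)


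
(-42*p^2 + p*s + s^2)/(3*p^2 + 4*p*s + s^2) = (-42*p^2 + p*s + s^2)/(3*p^2 + 4*p*s + s^2)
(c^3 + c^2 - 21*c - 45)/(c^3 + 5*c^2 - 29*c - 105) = (c + 3)/(c + 7)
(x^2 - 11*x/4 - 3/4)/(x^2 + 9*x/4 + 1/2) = (x - 3)/(x + 2)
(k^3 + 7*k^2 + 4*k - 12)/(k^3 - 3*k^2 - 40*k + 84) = (k^2 + k - 2)/(k^2 - 9*k + 14)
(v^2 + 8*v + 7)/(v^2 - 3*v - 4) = (v + 7)/(v - 4)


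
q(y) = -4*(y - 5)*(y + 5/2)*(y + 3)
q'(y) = -4*(y - 5)*(y + 5/2) - 4*(y - 5)*(y + 3) - 4*(y + 5/2)*(y + 3)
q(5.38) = -100.37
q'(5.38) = -288.85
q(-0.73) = 92.09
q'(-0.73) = 76.53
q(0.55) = 192.73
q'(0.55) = 74.17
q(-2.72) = -1.90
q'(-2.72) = 2.10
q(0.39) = 180.66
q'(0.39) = 76.61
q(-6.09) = 492.09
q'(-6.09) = -340.70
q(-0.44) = 114.75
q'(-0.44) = 79.44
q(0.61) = 197.15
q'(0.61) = 73.09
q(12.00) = -6090.00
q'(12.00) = -1696.00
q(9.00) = -2208.00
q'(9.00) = -928.00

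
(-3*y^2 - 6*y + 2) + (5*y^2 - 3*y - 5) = 2*y^2 - 9*y - 3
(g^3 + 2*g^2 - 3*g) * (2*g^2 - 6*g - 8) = 2*g^5 - 2*g^4 - 26*g^3 + 2*g^2 + 24*g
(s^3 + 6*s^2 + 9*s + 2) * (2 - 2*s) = -2*s^4 - 10*s^3 - 6*s^2 + 14*s + 4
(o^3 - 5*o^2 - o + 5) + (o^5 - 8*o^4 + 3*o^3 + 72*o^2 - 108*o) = o^5 - 8*o^4 + 4*o^3 + 67*o^2 - 109*o + 5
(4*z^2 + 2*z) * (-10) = -40*z^2 - 20*z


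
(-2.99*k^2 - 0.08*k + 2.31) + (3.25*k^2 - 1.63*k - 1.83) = 0.26*k^2 - 1.71*k + 0.48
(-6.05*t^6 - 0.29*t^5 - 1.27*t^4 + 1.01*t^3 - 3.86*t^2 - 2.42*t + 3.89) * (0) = 0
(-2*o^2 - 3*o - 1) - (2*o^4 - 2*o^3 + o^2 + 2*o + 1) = -2*o^4 + 2*o^3 - 3*o^2 - 5*o - 2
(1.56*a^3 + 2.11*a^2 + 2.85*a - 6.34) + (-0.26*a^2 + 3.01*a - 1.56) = 1.56*a^3 + 1.85*a^2 + 5.86*a - 7.9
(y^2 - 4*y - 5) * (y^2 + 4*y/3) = y^4 - 8*y^3/3 - 31*y^2/3 - 20*y/3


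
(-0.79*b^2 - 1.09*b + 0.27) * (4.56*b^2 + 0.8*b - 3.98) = -3.6024*b^4 - 5.6024*b^3 + 3.5034*b^2 + 4.5542*b - 1.0746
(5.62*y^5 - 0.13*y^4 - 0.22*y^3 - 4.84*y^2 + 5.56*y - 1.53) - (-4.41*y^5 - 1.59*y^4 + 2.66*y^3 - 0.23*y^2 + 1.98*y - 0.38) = 10.03*y^5 + 1.46*y^4 - 2.88*y^3 - 4.61*y^2 + 3.58*y - 1.15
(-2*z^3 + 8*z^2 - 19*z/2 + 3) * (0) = 0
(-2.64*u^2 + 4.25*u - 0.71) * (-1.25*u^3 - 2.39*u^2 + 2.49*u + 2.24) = 3.3*u^5 + 0.997100000000001*u^4 - 15.8436*u^3 + 6.3658*u^2 + 7.7521*u - 1.5904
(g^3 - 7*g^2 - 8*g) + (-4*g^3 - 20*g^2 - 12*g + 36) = -3*g^3 - 27*g^2 - 20*g + 36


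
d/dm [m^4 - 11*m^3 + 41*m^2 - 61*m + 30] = 4*m^3 - 33*m^2 + 82*m - 61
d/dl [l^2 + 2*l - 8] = 2*l + 2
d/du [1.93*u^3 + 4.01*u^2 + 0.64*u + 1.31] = 5.79*u^2 + 8.02*u + 0.64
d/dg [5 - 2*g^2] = -4*g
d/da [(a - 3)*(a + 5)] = 2*a + 2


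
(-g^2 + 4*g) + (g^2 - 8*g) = -4*g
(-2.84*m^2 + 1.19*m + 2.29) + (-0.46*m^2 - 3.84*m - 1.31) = -3.3*m^2 - 2.65*m + 0.98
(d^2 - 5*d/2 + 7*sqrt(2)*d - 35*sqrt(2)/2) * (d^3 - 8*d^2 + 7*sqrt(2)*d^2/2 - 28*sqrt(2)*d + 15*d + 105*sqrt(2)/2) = d^5 - 21*d^4/2 + 21*sqrt(2)*d^4/2 - 441*sqrt(2)*d^3/4 + 84*d^3 - 552*d^2 + 735*sqrt(2)*d^2/2 - 1575*sqrt(2)*d/4 + 1715*d - 3675/2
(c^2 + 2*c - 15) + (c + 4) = c^2 + 3*c - 11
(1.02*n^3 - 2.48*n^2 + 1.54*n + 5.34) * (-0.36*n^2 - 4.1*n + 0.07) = -0.3672*n^5 - 3.2892*n^4 + 9.685*n^3 - 8.41*n^2 - 21.7862*n + 0.3738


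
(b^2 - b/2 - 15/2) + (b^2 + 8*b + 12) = 2*b^2 + 15*b/2 + 9/2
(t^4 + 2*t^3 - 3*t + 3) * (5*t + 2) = 5*t^5 + 12*t^4 + 4*t^3 - 15*t^2 + 9*t + 6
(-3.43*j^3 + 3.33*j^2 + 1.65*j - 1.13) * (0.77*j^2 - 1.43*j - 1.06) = -2.6411*j^5 + 7.469*j^4 + 0.1444*j^3 - 6.7594*j^2 - 0.1331*j + 1.1978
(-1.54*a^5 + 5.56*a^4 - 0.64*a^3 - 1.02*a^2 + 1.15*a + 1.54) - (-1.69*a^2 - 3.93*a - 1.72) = -1.54*a^5 + 5.56*a^4 - 0.64*a^3 + 0.67*a^2 + 5.08*a + 3.26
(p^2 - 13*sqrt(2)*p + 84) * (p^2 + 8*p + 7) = p^4 - 13*sqrt(2)*p^3 + 8*p^3 - 104*sqrt(2)*p^2 + 91*p^2 - 91*sqrt(2)*p + 672*p + 588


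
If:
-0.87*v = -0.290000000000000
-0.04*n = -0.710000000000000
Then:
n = 17.75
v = 0.33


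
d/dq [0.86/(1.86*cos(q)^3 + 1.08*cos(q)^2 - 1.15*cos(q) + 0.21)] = (4.7988*cos(q)^2 + 1.8576*cos(q) - 0.989)*sin(q)/(1.86*cos(q)^3 + 1.08*cos(q)^2 - 1.15*cos(q) + 0.21)^2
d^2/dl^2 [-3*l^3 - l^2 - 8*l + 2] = -18*l - 2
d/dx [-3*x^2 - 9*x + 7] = -6*x - 9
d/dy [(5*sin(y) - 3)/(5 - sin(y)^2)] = (5*sin(y)^2 - 6*sin(y) + 25)*cos(y)/(sin(y)^2 - 5)^2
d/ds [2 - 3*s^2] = -6*s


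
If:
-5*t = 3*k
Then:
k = -5*t/3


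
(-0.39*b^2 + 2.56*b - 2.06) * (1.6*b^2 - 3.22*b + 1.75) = -0.624*b^4 + 5.3518*b^3 - 12.2217*b^2 + 11.1132*b - 3.605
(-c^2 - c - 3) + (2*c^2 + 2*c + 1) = c^2 + c - 2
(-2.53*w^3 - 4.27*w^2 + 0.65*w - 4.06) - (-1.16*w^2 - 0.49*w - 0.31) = -2.53*w^3 - 3.11*w^2 + 1.14*w - 3.75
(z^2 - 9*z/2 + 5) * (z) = z^3 - 9*z^2/2 + 5*z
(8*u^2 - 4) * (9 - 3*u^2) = -24*u^4 + 84*u^2 - 36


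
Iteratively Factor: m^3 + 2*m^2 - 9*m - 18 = (m + 2)*(m^2 - 9) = (m + 2)*(m + 3)*(m - 3)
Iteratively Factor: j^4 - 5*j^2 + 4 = (j + 1)*(j^3 - j^2 - 4*j + 4) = (j - 1)*(j + 1)*(j^2 - 4) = (j - 2)*(j - 1)*(j + 1)*(j + 2)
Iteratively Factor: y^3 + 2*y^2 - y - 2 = (y - 1)*(y^2 + 3*y + 2) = (y - 1)*(y + 1)*(y + 2)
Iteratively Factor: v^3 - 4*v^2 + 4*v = (v)*(v^2 - 4*v + 4) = v*(v - 2)*(v - 2)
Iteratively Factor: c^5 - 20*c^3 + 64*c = (c + 2)*(c^4 - 2*c^3 - 16*c^2 + 32*c) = (c - 2)*(c + 2)*(c^3 - 16*c) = (c - 4)*(c - 2)*(c + 2)*(c^2 + 4*c) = c*(c - 4)*(c - 2)*(c + 2)*(c + 4)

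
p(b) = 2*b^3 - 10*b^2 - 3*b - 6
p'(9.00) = 303.00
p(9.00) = 615.00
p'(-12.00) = 1101.00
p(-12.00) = -4866.00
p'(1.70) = -19.66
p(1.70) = -30.17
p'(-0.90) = 19.86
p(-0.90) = -12.86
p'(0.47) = -11.07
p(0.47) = -9.41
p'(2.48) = -15.70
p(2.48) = -44.44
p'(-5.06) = 251.82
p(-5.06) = -505.96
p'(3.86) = 9.20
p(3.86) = -51.55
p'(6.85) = 141.54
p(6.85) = 147.06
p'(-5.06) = 251.82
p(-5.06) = -505.96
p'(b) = 6*b^2 - 20*b - 3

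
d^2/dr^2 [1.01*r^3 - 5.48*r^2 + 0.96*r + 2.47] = 6.06*r - 10.96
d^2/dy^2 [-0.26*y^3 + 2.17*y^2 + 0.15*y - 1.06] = 4.34 - 1.56*y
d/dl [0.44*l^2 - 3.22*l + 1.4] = 0.88*l - 3.22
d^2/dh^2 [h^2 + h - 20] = 2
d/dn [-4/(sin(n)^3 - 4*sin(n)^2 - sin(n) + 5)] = 4*(3*sin(n)^2 - 8*sin(n) - 1)*cos(n)/(-sin(n)*cos(n)^2 + 4*cos(n)^2 + 1)^2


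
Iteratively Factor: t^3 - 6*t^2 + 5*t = (t - 1)*(t^2 - 5*t) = t*(t - 1)*(t - 5)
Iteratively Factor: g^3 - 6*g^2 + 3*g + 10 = (g + 1)*(g^2 - 7*g + 10) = (g - 2)*(g + 1)*(g - 5)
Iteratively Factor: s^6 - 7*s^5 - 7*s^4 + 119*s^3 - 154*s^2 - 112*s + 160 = (s - 5)*(s^5 - 2*s^4 - 17*s^3 + 34*s^2 + 16*s - 32) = (s - 5)*(s - 4)*(s^4 + 2*s^3 - 9*s^2 - 2*s + 8) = (s - 5)*(s - 4)*(s + 4)*(s^3 - 2*s^2 - s + 2) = (s - 5)*(s - 4)*(s - 2)*(s + 4)*(s^2 - 1) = (s - 5)*(s - 4)*(s - 2)*(s + 1)*(s + 4)*(s - 1)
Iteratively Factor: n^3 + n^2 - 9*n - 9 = (n + 3)*(n^2 - 2*n - 3) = (n - 3)*(n + 3)*(n + 1)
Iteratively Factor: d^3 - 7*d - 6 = (d + 2)*(d^2 - 2*d - 3) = (d + 1)*(d + 2)*(d - 3)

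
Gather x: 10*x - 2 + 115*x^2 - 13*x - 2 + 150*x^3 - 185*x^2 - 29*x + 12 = 150*x^3 - 70*x^2 - 32*x + 8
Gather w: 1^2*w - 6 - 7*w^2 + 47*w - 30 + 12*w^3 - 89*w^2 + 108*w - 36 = 12*w^3 - 96*w^2 + 156*w - 72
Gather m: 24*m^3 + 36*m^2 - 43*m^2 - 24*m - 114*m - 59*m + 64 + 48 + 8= 24*m^3 - 7*m^2 - 197*m + 120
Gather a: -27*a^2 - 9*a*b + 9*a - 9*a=-27*a^2 - 9*a*b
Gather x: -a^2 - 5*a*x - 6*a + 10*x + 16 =-a^2 - 6*a + x*(10 - 5*a) + 16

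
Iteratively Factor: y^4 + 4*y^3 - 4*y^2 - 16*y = (y + 4)*(y^3 - 4*y) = y*(y + 4)*(y^2 - 4) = y*(y + 2)*(y + 4)*(y - 2)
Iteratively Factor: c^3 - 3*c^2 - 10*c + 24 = (c + 3)*(c^2 - 6*c + 8) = (c - 4)*(c + 3)*(c - 2)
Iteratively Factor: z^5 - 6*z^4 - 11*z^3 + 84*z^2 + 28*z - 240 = (z - 5)*(z^4 - z^3 - 16*z^2 + 4*z + 48) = (z - 5)*(z + 2)*(z^3 - 3*z^2 - 10*z + 24) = (z - 5)*(z + 2)*(z + 3)*(z^2 - 6*z + 8) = (z - 5)*(z - 2)*(z + 2)*(z + 3)*(z - 4)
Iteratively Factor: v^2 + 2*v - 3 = (v + 3)*(v - 1)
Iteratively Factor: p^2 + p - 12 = (p - 3)*(p + 4)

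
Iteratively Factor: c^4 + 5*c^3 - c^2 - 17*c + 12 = (c - 1)*(c^3 + 6*c^2 + 5*c - 12) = (c - 1)*(c + 3)*(c^2 + 3*c - 4) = (c - 1)^2*(c + 3)*(c + 4)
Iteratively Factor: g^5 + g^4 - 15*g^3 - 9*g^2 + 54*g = (g - 2)*(g^4 + 3*g^3 - 9*g^2 - 27*g) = (g - 2)*(g + 3)*(g^3 - 9*g) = g*(g - 2)*(g + 3)*(g^2 - 9) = g*(g - 2)*(g + 3)^2*(g - 3)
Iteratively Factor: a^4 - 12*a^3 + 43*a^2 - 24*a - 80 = (a - 5)*(a^3 - 7*a^2 + 8*a + 16) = (a - 5)*(a + 1)*(a^2 - 8*a + 16) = (a - 5)*(a - 4)*(a + 1)*(a - 4)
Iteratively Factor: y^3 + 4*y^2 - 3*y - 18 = (y + 3)*(y^2 + y - 6) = (y + 3)^2*(y - 2)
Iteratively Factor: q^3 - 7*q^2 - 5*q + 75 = (q - 5)*(q^2 - 2*q - 15) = (q - 5)^2*(q + 3)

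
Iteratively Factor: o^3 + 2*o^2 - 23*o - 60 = (o + 4)*(o^2 - 2*o - 15) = (o + 3)*(o + 4)*(o - 5)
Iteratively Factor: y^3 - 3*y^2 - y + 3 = (y + 1)*(y^2 - 4*y + 3) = (y - 1)*(y + 1)*(y - 3)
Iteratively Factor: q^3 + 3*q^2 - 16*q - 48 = (q + 3)*(q^2 - 16) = (q - 4)*(q + 3)*(q + 4)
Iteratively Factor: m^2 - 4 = (m - 2)*(m + 2)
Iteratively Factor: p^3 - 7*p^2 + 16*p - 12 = (p - 2)*(p^2 - 5*p + 6) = (p - 2)^2*(p - 3)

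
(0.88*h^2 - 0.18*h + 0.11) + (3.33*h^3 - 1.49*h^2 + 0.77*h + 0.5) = 3.33*h^3 - 0.61*h^2 + 0.59*h + 0.61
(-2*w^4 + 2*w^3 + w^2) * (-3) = 6*w^4 - 6*w^3 - 3*w^2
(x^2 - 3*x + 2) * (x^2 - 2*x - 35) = x^4 - 5*x^3 - 27*x^2 + 101*x - 70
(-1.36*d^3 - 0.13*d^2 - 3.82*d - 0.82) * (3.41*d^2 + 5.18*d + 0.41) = -4.6376*d^5 - 7.4881*d^4 - 14.2572*d^3 - 22.6371*d^2 - 5.8138*d - 0.3362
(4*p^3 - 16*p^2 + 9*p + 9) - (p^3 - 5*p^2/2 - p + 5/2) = 3*p^3 - 27*p^2/2 + 10*p + 13/2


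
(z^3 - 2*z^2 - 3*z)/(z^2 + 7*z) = (z^2 - 2*z - 3)/(z + 7)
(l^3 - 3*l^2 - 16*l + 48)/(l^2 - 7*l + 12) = l + 4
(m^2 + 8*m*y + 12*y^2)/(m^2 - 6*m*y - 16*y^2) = (-m - 6*y)/(-m + 8*y)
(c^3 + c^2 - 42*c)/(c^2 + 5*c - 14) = c*(c - 6)/(c - 2)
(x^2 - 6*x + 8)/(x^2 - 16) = (x - 2)/(x + 4)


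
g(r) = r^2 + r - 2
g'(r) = 2*r + 1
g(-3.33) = 5.76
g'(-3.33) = -5.66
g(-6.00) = 28.00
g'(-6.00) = -11.00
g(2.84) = 8.91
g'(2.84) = 6.68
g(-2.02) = 0.06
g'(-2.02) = -3.04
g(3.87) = 16.85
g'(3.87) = 8.74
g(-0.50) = -2.25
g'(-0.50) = 0.00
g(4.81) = 25.95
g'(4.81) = 10.62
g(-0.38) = -2.24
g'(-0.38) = 0.24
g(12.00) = 154.00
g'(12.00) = 25.00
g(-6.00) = 28.00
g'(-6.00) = -11.00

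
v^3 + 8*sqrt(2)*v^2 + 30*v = v*(v + 3*sqrt(2))*(v + 5*sqrt(2))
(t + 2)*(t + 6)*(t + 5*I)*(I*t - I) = I*t^4 - 5*t^3 + 7*I*t^3 - 35*t^2 + 4*I*t^2 - 20*t - 12*I*t + 60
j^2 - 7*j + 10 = (j - 5)*(j - 2)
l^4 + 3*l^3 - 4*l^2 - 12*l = l*(l - 2)*(l + 2)*(l + 3)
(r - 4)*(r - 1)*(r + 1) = r^3 - 4*r^2 - r + 4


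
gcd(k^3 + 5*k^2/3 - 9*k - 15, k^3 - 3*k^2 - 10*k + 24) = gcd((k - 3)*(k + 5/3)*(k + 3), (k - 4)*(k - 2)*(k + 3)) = k + 3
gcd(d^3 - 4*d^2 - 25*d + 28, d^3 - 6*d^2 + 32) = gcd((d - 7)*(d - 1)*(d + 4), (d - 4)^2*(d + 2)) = 1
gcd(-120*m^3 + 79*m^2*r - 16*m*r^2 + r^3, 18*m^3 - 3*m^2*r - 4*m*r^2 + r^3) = -3*m + r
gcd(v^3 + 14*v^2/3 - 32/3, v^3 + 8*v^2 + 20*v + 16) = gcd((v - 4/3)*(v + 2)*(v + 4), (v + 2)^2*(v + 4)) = v^2 + 6*v + 8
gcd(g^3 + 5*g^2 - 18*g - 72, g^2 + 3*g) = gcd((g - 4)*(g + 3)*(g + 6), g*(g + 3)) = g + 3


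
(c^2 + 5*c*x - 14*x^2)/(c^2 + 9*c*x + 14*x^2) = (c - 2*x)/(c + 2*x)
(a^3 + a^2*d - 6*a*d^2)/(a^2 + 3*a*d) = a - 2*d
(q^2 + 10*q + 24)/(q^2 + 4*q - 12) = (q + 4)/(q - 2)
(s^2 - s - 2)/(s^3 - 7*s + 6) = (s + 1)/(s^2 + 2*s - 3)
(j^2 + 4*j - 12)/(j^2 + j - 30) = (j - 2)/(j - 5)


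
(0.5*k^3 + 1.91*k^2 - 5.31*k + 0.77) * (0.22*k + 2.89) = 0.11*k^4 + 1.8652*k^3 + 4.3517*k^2 - 15.1765*k + 2.2253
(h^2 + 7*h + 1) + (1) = h^2 + 7*h + 2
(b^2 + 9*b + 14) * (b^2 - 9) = b^4 + 9*b^3 + 5*b^2 - 81*b - 126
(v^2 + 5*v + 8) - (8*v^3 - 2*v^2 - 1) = -8*v^3 + 3*v^2 + 5*v + 9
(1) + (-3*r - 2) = -3*r - 1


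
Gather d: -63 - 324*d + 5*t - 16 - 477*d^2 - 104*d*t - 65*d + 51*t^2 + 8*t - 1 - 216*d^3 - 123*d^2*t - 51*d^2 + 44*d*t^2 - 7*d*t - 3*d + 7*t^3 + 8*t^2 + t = -216*d^3 + d^2*(-123*t - 528) + d*(44*t^2 - 111*t - 392) + 7*t^3 + 59*t^2 + 14*t - 80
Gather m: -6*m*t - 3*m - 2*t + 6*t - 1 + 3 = m*(-6*t - 3) + 4*t + 2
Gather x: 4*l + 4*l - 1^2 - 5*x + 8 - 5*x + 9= 8*l - 10*x + 16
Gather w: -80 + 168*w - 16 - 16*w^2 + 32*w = -16*w^2 + 200*w - 96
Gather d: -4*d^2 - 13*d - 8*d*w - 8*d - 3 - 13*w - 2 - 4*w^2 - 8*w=-4*d^2 + d*(-8*w - 21) - 4*w^2 - 21*w - 5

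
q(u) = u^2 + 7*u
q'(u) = 2*u + 7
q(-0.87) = -5.33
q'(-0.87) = 5.26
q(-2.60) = -11.44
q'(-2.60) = 1.80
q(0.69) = 5.31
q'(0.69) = 8.38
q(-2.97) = -11.97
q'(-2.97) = 1.06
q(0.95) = 7.55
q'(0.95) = 8.90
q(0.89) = 7.02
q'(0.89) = 8.78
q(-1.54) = -8.41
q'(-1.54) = 3.92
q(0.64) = 4.89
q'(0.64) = 8.28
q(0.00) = 0.00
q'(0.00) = 7.00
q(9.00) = 144.00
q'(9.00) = 25.00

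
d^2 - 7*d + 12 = (d - 4)*(d - 3)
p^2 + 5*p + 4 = (p + 1)*(p + 4)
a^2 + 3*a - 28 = (a - 4)*(a + 7)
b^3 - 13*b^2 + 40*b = b*(b - 8)*(b - 5)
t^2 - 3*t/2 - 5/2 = (t - 5/2)*(t + 1)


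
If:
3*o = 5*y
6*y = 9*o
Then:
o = 0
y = 0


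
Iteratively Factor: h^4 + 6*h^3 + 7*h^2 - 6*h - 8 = (h + 2)*(h^3 + 4*h^2 - h - 4) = (h + 1)*(h + 2)*(h^2 + 3*h - 4) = (h - 1)*(h + 1)*(h + 2)*(h + 4)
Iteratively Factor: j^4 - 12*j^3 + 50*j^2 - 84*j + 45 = (j - 3)*(j^3 - 9*j^2 + 23*j - 15) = (j - 3)*(j - 1)*(j^2 - 8*j + 15) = (j - 3)^2*(j - 1)*(j - 5)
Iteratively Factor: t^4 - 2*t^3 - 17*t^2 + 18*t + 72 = (t - 3)*(t^3 + t^2 - 14*t - 24) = (t - 3)*(t + 3)*(t^2 - 2*t - 8) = (t - 3)*(t + 2)*(t + 3)*(t - 4)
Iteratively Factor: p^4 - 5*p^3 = (p)*(p^3 - 5*p^2) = p^2*(p^2 - 5*p) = p^2*(p - 5)*(p)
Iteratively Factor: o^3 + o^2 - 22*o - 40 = (o - 5)*(o^2 + 6*o + 8) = (o - 5)*(o + 2)*(o + 4)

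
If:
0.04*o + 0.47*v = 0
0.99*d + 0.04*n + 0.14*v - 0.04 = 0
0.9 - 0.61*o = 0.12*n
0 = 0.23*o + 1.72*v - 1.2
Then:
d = 2.86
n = -65.45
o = 14.35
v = -1.22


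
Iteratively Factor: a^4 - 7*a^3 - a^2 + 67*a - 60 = (a - 4)*(a^3 - 3*a^2 - 13*a + 15) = (a - 5)*(a - 4)*(a^2 + 2*a - 3) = (a - 5)*(a - 4)*(a + 3)*(a - 1)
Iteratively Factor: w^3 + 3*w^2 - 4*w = (w + 4)*(w^2 - w) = (w - 1)*(w + 4)*(w)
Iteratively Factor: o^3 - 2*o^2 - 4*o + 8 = (o + 2)*(o^2 - 4*o + 4) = (o - 2)*(o + 2)*(o - 2)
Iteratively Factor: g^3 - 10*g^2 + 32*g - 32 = (g - 2)*(g^2 - 8*g + 16) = (g - 4)*(g - 2)*(g - 4)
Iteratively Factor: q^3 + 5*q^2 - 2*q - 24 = (q - 2)*(q^2 + 7*q + 12) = (q - 2)*(q + 3)*(q + 4)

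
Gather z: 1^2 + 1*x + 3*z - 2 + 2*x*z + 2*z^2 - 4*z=x + 2*z^2 + z*(2*x - 1) - 1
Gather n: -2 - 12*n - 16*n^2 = -16*n^2 - 12*n - 2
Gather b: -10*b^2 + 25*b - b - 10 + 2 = -10*b^2 + 24*b - 8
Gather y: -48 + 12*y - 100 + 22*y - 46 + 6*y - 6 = 40*y - 200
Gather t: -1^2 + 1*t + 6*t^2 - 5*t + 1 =6*t^2 - 4*t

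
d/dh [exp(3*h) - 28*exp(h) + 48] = (3*exp(2*h) - 28)*exp(h)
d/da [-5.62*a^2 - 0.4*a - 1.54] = -11.24*a - 0.4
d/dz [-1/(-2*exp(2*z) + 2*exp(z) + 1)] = (2 - 4*exp(z))*exp(z)/(-2*exp(2*z) + 2*exp(z) + 1)^2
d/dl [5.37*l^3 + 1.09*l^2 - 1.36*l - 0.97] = 16.11*l^2 + 2.18*l - 1.36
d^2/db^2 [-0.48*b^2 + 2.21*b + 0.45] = -0.960000000000000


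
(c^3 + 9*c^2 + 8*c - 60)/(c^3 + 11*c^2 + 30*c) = (c - 2)/c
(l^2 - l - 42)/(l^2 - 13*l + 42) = (l + 6)/(l - 6)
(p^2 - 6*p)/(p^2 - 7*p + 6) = p/(p - 1)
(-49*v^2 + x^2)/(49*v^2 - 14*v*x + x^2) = (7*v + x)/(-7*v + x)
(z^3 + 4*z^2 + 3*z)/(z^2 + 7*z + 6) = z*(z + 3)/(z + 6)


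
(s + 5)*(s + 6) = s^2 + 11*s + 30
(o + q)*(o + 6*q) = o^2 + 7*o*q + 6*q^2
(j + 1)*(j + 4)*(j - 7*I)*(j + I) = j^4 + 5*j^3 - 6*I*j^3 + 11*j^2 - 30*I*j^2 + 35*j - 24*I*j + 28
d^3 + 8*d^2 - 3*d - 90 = (d - 3)*(d + 5)*(d + 6)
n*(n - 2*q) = n^2 - 2*n*q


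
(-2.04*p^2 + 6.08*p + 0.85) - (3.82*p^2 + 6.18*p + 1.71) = -5.86*p^2 - 0.0999999999999996*p - 0.86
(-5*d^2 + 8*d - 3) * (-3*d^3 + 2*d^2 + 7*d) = 15*d^5 - 34*d^4 - 10*d^3 + 50*d^2 - 21*d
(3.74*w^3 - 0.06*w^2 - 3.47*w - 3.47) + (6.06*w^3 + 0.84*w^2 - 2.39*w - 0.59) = 9.8*w^3 + 0.78*w^2 - 5.86*w - 4.06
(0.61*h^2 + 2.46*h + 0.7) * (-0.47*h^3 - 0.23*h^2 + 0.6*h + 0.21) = -0.2867*h^5 - 1.2965*h^4 - 0.5288*h^3 + 1.4431*h^2 + 0.9366*h + 0.147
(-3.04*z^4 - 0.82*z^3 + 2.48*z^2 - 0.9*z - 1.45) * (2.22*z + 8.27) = -6.7488*z^5 - 26.9612*z^4 - 1.2758*z^3 + 18.5116*z^2 - 10.662*z - 11.9915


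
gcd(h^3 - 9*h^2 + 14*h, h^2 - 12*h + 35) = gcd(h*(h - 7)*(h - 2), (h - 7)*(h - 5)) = h - 7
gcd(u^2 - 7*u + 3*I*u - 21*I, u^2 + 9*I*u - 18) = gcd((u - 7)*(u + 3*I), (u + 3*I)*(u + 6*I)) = u + 3*I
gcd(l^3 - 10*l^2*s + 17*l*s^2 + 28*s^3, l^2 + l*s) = l + s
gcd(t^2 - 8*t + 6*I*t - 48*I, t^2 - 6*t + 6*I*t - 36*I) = t + 6*I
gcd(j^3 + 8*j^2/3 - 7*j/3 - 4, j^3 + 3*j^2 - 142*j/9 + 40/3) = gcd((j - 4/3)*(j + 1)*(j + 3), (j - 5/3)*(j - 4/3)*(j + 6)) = j - 4/3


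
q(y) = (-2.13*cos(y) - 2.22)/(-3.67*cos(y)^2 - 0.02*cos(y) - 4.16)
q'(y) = (-7.34*sin(y)*cos(y) - 0.02*sin(y))*(-2.13*cos(y) - 2.22)/(-3.67*cos(y)^2 - 0.02*cos(y) - 4.16)^2 + 2.13*sin(y)/(-3.67*cos(y)^2 - 0.02*cos(y) - 4.16) = (7.8171*cos(y)^2 + 16.2948*cos(y) - 8.8164)*sin(y)/(13.4689*cos(y)^4 + 0.1468*cos(y)^3 + 30.5348*cos(y)^2 + 0.1664*cos(y) + 17.3056)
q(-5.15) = 0.65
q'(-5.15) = -0.02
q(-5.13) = 0.65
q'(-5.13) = -0.04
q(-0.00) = 0.55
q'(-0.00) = 0.00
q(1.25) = 0.64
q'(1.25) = -0.13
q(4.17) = 0.22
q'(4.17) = 0.49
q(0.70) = 0.61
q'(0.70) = 0.13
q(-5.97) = 0.57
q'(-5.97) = 0.08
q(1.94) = 0.31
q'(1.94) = -0.59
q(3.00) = 0.01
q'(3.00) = -0.04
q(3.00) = 0.01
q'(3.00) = -0.04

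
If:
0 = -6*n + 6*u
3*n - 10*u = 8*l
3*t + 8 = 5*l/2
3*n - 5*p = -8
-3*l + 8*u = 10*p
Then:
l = -112/37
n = 128/37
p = 136/37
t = -192/37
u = 128/37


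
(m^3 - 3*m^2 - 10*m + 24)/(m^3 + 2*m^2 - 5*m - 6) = (m - 4)/(m + 1)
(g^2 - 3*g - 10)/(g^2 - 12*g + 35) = (g + 2)/(g - 7)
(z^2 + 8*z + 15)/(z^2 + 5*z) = (z + 3)/z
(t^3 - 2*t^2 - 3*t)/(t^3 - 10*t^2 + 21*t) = (t + 1)/(t - 7)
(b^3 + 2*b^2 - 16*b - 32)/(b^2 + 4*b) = b - 2 - 8/b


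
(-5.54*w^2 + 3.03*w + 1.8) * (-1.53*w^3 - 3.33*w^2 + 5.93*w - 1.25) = 8.4762*w^5 + 13.8123*w^4 - 45.6961*w^3 + 18.8989*w^2 + 6.8865*w - 2.25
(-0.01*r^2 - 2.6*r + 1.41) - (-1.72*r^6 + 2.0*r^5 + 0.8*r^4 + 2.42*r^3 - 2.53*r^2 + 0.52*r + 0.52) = 1.72*r^6 - 2.0*r^5 - 0.8*r^4 - 2.42*r^3 + 2.52*r^2 - 3.12*r + 0.89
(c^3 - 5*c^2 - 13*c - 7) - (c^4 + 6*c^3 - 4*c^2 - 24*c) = -c^4 - 5*c^3 - c^2 + 11*c - 7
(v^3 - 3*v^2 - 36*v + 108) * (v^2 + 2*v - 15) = v^5 - v^4 - 57*v^3 + 81*v^2 + 756*v - 1620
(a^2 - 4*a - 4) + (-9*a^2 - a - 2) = -8*a^2 - 5*a - 6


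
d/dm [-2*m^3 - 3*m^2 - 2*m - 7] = -6*m^2 - 6*m - 2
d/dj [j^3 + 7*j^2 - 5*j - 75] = 3*j^2 + 14*j - 5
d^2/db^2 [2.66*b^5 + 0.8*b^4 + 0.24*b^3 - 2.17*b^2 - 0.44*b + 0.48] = 53.2*b^3 + 9.6*b^2 + 1.44*b - 4.34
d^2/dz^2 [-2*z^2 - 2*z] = -4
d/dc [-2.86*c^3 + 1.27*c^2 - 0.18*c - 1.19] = -8.58*c^2 + 2.54*c - 0.18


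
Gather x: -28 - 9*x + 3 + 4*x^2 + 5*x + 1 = 4*x^2 - 4*x - 24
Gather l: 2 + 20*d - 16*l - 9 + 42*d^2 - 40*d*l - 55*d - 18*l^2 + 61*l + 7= 42*d^2 - 35*d - 18*l^2 + l*(45 - 40*d)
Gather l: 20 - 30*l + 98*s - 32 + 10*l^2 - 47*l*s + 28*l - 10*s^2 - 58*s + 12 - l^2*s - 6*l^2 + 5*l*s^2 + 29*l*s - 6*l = l^2*(4 - s) + l*(5*s^2 - 18*s - 8) - 10*s^2 + 40*s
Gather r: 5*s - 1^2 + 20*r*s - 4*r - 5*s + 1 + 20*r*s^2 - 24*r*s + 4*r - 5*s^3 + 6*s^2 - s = r*(20*s^2 - 4*s) - 5*s^3 + 6*s^2 - s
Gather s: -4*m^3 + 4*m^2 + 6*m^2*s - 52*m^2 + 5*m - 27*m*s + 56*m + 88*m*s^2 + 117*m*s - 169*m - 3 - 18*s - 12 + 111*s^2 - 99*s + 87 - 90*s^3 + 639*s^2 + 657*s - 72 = -4*m^3 - 48*m^2 - 108*m - 90*s^3 + s^2*(88*m + 750) + s*(6*m^2 + 90*m + 540)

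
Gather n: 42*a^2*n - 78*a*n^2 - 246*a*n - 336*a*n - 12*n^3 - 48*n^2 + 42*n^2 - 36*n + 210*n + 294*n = -12*n^3 + n^2*(-78*a - 6) + n*(42*a^2 - 582*a + 468)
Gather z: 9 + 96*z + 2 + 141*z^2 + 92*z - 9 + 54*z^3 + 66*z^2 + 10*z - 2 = 54*z^3 + 207*z^2 + 198*z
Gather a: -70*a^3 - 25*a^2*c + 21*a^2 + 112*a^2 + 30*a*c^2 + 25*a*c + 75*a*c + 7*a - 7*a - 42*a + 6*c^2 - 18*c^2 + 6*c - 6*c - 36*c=-70*a^3 + a^2*(133 - 25*c) + a*(30*c^2 + 100*c - 42) - 12*c^2 - 36*c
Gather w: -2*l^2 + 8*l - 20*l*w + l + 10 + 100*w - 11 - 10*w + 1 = -2*l^2 + 9*l + w*(90 - 20*l)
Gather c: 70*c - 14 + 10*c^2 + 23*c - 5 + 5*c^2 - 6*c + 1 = 15*c^2 + 87*c - 18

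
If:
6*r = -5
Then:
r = -5/6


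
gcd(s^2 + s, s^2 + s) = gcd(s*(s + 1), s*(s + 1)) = s^2 + s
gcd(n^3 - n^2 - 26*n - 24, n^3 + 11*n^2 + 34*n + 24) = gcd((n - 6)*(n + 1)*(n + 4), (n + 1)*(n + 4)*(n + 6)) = n^2 + 5*n + 4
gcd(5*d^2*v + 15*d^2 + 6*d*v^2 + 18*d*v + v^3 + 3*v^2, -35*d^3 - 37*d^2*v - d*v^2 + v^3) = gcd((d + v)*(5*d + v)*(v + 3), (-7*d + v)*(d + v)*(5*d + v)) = 5*d^2 + 6*d*v + v^2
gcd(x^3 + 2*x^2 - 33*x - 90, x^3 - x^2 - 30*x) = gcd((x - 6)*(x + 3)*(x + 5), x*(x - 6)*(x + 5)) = x^2 - x - 30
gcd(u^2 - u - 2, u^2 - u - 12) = 1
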